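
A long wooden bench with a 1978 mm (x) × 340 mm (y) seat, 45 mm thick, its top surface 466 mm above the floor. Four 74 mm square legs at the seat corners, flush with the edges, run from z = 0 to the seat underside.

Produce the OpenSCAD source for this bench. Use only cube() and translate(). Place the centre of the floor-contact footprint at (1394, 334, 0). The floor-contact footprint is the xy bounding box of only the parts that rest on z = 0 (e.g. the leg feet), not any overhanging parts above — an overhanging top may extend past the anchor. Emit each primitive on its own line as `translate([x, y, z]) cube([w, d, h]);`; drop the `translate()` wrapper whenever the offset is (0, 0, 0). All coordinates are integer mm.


// leg_h = 466 − 45 = 421
translate([405, 164, 421]) cube([1978, 340, 45]);
translate([405, 164, 0]) cube([74, 74, 421]);
translate([405, 430, 0]) cube([74, 74, 421]);
translate([2309, 164, 0]) cube([74, 74, 421]);
translate([2309, 430, 0]) cube([74, 74, 421]);


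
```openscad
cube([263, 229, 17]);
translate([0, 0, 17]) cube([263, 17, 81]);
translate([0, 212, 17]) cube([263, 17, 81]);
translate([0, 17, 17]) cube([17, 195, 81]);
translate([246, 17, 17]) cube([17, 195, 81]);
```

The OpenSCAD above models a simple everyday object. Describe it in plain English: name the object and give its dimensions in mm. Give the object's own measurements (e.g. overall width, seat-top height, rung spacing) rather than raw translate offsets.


An open-topped rectangular box: outside dimensions 263×229×98 mm, with a uniform wall and base thickness of 17 mm. The base is a full 263×229 slab on the floor; four walls sit on top of the base. The front and back walls (the −y and +y sides) span the full width; the two side walls fit between them.


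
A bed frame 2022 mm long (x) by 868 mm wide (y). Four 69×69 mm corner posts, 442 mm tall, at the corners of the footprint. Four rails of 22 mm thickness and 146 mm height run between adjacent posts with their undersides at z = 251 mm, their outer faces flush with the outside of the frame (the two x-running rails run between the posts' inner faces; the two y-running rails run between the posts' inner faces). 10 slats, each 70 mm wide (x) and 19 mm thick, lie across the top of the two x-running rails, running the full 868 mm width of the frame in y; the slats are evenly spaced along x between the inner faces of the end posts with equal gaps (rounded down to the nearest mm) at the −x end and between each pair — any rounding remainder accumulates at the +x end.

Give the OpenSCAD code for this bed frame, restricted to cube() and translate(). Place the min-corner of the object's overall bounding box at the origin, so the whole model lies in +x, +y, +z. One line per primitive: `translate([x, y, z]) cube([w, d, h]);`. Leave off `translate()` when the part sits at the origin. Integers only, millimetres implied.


cube([69, 69, 442]);
translate([0, 799, 0]) cube([69, 69, 442]);
translate([1953, 0, 0]) cube([69, 69, 442]);
translate([1953, 799, 0]) cube([69, 69, 442]);
translate([69, 0, 251]) cube([1884, 22, 146]);
translate([69, 846, 251]) cube([1884, 22, 146]);
translate([0, 69, 251]) cube([22, 730, 146]);
translate([2000, 69, 251]) cube([22, 730, 146]);
translate([176, 0, 397]) cube([70, 868, 19]);
translate([353, 0, 397]) cube([70, 868, 19]);
translate([530, 0, 397]) cube([70, 868, 19]);
translate([707, 0, 397]) cube([70, 868, 19]);
translate([884, 0, 397]) cube([70, 868, 19]);
translate([1061, 0, 397]) cube([70, 868, 19]);
translate([1238, 0, 397]) cube([70, 868, 19]);
translate([1415, 0, 397]) cube([70, 868, 19]);
translate([1592, 0, 397]) cube([70, 868, 19]);
translate([1769, 0, 397]) cube([70, 868, 19]);


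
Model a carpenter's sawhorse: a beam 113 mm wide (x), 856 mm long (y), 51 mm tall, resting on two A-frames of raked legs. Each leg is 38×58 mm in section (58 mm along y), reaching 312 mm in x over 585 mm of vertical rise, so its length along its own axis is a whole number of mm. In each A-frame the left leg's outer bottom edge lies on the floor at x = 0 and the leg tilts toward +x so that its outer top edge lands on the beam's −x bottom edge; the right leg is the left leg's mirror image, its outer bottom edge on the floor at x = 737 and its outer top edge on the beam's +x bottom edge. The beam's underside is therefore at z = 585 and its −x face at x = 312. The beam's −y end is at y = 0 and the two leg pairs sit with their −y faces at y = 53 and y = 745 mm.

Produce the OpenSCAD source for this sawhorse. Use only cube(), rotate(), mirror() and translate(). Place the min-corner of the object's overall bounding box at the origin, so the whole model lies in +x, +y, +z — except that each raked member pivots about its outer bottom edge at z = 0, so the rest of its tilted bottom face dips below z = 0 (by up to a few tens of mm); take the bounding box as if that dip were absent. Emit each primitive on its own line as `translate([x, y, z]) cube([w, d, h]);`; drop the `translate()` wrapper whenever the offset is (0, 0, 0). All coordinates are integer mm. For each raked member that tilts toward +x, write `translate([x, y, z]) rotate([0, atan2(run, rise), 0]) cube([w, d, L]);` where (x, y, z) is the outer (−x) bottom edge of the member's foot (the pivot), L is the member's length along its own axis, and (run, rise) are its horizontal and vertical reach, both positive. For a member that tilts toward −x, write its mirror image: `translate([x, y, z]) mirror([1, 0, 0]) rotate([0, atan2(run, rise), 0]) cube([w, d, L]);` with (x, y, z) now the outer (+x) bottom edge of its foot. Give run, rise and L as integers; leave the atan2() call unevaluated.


translate([312, 0, 585]) cube([113, 856, 51]);
translate([0, 53, 0]) rotate([0, atan2(312, 585), 0]) cube([38, 58, 663]);
translate([737, 53, 0]) mirror([1, 0, 0]) rotate([0, atan2(312, 585), 0]) cube([38, 58, 663]);
translate([0, 745, 0]) rotate([0, atan2(312, 585), 0]) cube([38, 58, 663]);
translate([737, 745, 0]) mirror([1, 0, 0]) rotate([0, atan2(312, 585), 0]) cube([38, 58, 663]);


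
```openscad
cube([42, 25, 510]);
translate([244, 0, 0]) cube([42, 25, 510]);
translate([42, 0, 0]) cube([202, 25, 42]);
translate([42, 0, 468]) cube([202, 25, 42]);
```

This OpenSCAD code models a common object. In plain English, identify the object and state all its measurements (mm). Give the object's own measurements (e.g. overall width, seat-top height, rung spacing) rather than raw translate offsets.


A rectangular picture frame lying in the x–z plane (depth along y). The opening is 202 mm wide (x) by 426 mm tall (z), surrounded by a border 42 mm wide on all four sides. The frame is 25 mm deep and is made of two full-height vertical stiles with two horizontal rails fitted between them.


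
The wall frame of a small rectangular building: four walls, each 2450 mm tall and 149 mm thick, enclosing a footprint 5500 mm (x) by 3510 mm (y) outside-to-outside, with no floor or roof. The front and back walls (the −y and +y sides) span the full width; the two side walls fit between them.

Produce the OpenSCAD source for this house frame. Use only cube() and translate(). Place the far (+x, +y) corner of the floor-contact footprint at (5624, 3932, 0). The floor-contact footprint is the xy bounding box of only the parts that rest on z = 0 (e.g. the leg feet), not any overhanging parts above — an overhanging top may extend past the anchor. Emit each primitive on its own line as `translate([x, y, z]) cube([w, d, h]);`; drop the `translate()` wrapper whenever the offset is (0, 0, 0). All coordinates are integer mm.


translate([124, 422, 0]) cube([5500, 149, 2450]);
translate([124, 3783, 0]) cube([5500, 149, 2450]);
translate([124, 571, 0]) cube([149, 3212, 2450]);
translate([5475, 571, 0]) cube([149, 3212, 2450]);


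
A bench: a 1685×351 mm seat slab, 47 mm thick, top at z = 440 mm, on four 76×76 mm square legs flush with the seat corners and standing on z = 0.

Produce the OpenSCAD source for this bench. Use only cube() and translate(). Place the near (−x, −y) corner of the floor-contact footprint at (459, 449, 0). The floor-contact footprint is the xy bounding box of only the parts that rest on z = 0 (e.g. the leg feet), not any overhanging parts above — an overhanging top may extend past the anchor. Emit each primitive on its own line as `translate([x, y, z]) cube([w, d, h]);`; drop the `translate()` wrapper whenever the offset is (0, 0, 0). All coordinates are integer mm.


translate([459, 449, 393]) cube([1685, 351, 47]);
translate([459, 449, 0]) cube([76, 76, 393]);
translate([459, 724, 0]) cube([76, 76, 393]);
translate([2068, 449, 0]) cube([76, 76, 393]);
translate([2068, 724, 0]) cube([76, 76, 393]);


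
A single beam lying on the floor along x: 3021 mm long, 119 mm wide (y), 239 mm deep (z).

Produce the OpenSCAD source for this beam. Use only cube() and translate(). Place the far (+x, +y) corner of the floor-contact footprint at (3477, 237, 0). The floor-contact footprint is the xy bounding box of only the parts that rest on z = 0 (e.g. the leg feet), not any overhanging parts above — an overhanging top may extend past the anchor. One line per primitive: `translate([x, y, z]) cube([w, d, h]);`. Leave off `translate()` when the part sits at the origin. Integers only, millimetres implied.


translate([456, 118, 0]) cube([3021, 119, 239]);


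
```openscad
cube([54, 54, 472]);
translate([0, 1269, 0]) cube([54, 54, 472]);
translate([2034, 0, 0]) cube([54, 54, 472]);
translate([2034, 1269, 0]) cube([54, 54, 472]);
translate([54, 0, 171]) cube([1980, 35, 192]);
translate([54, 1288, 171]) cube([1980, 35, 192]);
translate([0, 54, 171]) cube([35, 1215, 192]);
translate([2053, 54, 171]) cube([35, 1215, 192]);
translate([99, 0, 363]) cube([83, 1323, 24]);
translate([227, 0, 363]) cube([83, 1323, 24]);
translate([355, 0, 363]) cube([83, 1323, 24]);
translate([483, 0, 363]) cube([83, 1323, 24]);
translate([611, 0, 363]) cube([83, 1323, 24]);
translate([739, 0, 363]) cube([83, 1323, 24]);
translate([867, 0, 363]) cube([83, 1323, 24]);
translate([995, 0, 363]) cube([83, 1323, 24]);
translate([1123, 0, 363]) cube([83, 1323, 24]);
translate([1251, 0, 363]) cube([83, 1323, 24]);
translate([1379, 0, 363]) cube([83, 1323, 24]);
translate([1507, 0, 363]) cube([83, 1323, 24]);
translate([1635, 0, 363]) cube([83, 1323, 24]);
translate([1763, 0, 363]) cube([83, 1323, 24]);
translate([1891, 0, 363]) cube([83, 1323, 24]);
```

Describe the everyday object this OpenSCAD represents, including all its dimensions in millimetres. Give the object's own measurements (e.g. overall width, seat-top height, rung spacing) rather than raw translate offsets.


A bed frame 2088 mm long (x) by 1323 mm wide (y). Four 54×54 mm corner posts, 472 mm tall, at the corners of the footprint. Four rails of 35 mm thickness and 192 mm height run between adjacent posts with their undersides at z = 171 mm, their outer faces flush with the outside of the frame (the two x-running rails run between the posts' inner faces; the two y-running rails run between the posts' inner faces). 15 slats, each 83 mm wide (x) and 24 mm thick, lie across the top of the two x-running rails, running the full 1323 mm width of the frame in y; along x they sit between the end posts with a 45 mm gap after the −x posts and between neighbouring slats, leaving 60 mm before the +x posts.


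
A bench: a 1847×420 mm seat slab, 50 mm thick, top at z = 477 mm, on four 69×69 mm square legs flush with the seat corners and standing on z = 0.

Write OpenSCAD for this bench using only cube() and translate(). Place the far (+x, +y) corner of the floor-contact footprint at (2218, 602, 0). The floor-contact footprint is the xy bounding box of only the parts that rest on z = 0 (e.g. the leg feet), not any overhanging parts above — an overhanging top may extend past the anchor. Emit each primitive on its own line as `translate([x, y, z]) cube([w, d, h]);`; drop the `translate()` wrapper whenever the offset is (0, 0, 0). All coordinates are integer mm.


translate([371, 182, 427]) cube([1847, 420, 50]);
translate([371, 182, 0]) cube([69, 69, 427]);
translate([371, 533, 0]) cube([69, 69, 427]);
translate([2149, 182, 0]) cube([69, 69, 427]);
translate([2149, 533, 0]) cube([69, 69, 427]);


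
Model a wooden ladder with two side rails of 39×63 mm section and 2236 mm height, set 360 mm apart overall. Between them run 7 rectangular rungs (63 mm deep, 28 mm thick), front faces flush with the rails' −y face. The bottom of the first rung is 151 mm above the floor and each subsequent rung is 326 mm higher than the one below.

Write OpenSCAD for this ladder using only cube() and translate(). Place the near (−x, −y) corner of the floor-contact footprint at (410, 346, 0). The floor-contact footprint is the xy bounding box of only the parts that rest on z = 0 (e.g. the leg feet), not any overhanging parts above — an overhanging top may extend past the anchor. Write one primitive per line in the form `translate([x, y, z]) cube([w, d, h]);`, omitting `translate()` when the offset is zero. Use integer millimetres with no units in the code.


translate([410, 346, 0]) cube([39, 63, 2236]);
translate([731, 346, 0]) cube([39, 63, 2236]);
translate([449, 346, 151]) cube([282, 63, 28]);
translate([449, 346, 477]) cube([282, 63, 28]);
translate([449, 346, 803]) cube([282, 63, 28]);
translate([449, 346, 1129]) cube([282, 63, 28]);
translate([449, 346, 1455]) cube([282, 63, 28]);
translate([449, 346, 1781]) cube([282, 63, 28]);
translate([449, 346, 2107]) cube([282, 63, 28]);


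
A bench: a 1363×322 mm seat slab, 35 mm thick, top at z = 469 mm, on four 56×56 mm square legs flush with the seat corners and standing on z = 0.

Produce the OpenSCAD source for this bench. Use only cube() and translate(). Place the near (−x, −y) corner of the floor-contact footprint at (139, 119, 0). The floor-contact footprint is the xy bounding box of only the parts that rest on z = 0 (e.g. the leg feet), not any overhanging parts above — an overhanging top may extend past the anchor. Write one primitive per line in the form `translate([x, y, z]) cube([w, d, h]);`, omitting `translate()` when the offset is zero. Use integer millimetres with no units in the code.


translate([139, 119, 434]) cube([1363, 322, 35]);
translate([139, 119, 0]) cube([56, 56, 434]);
translate([139, 385, 0]) cube([56, 56, 434]);
translate([1446, 119, 0]) cube([56, 56, 434]);
translate([1446, 385, 0]) cube([56, 56, 434]);


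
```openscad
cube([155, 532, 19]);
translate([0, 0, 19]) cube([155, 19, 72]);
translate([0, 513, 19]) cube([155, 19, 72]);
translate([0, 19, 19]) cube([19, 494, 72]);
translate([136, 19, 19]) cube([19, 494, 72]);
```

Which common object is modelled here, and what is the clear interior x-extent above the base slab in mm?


An open box. The internal width is 117 mm.

A 155×532 base slab with four walls standing on it — an open box. The base is 155 mm wide and the walls are 19 mm thick, so the internal width is 155 − 2 × 19 = 117 mm.


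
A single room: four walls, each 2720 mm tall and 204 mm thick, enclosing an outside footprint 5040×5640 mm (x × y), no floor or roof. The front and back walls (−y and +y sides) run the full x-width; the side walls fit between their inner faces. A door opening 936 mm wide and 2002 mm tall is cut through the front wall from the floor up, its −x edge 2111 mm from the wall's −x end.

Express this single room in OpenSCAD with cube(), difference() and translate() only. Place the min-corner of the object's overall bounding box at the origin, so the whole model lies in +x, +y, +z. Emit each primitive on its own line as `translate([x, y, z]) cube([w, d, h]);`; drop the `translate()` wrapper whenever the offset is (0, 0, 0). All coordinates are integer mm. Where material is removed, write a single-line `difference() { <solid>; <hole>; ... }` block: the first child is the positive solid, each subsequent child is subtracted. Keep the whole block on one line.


difference() { cube([5040, 204, 2720]); translate([2111, 0, 0]) cube([936, 204, 2002]); }
translate([0, 5436, 0]) cube([5040, 204, 2720]);
translate([0, 204, 0]) cube([204, 5232, 2720]);
translate([4836, 204, 0]) cube([204, 5232, 2720]);


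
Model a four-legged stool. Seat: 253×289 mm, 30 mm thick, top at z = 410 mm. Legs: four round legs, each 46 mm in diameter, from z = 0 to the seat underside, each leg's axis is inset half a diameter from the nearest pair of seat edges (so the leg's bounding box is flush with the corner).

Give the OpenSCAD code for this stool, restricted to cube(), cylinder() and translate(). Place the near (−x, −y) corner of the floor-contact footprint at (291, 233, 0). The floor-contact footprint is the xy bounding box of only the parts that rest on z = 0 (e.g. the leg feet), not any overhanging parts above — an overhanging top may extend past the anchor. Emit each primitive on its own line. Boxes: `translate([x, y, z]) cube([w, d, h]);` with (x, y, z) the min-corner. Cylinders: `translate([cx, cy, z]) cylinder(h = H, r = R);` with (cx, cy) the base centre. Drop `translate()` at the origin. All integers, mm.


translate([291, 233, 380]) cube([253, 289, 30]);
translate([314, 256, 0]) cylinder(h = 380, r = 23);
translate([521, 256, 0]) cylinder(h = 380, r = 23);
translate([314, 499, 0]) cylinder(h = 380, r = 23);
translate([521, 499, 0]) cylinder(h = 380, r = 23);


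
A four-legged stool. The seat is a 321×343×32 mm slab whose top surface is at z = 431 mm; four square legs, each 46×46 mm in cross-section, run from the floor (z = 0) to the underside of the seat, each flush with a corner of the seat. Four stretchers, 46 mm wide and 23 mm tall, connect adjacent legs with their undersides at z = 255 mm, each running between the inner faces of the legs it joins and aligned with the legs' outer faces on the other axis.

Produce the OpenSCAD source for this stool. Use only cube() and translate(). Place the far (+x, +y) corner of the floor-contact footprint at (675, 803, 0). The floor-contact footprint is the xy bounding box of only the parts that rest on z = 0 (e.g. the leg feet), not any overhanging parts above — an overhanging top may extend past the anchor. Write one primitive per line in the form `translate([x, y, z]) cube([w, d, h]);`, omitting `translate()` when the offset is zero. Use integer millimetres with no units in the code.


translate([354, 460, 399]) cube([321, 343, 32]);
translate([354, 460, 0]) cube([46, 46, 399]);
translate([629, 460, 0]) cube([46, 46, 399]);
translate([354, 757, 0]) cube([46, 46, 399]);
translate([629, 757, 0]) cube([46, 46, 399]);
translate([400, 460, 255]) cube([229, 46, 23]);
translate([400, 757, 255]) cube([229, 46, 23]);
translate([354, 506, 255]) cube([46, 251, 23]);
translate([629, 506, 255]) cube([46, 251, 23]);


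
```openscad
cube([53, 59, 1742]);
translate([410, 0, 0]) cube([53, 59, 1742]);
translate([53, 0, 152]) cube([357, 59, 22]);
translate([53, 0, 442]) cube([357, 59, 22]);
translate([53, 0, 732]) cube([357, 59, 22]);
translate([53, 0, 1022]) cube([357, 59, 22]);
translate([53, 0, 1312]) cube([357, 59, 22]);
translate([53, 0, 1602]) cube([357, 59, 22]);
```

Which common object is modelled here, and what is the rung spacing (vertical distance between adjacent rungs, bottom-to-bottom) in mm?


A ladder. The rung spacing is 290 mm.

Two tall 53×59 posts with 6 short bars between them — a ladder. Adjacent rungs sit at z = 152 and z = 442, so the spacing is 442 − 152 = 290 mm.


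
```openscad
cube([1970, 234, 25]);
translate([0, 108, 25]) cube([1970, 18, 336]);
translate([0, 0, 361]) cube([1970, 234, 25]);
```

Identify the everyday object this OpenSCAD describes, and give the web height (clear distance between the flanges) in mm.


An I-beam. The web height is 336 mm.

Two wide flanges with a thin centred web — an I-beam. Overall 386 mm minus two 25 mm flanges gives a web of 386 − 2·25 = 336 mm.


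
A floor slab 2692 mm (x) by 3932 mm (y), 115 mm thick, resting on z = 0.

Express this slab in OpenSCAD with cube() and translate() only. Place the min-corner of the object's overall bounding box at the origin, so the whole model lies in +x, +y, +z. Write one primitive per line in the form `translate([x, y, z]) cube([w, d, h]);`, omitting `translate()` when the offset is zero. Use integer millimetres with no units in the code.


cube([2692, 3932, 115]);


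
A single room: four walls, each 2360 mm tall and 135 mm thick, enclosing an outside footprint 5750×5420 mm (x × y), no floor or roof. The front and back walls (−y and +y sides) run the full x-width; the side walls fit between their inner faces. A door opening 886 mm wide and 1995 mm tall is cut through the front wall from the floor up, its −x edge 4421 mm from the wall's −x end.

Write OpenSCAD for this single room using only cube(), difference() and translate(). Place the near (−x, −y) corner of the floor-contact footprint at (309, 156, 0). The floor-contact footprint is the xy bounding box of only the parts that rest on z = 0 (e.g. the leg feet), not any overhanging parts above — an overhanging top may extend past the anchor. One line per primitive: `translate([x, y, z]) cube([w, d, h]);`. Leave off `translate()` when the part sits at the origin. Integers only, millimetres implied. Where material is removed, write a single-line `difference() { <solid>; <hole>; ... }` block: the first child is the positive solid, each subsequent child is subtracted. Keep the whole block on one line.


difference() { translate([309, 156, 0]) cube([5750, 135, 2360]); translate([4730, 156, 0]) cube([886, 135, 1995]); }
translate([309, 5441, 0]) cube([5750, 135, 2360]);
translate([309, 291, 0]) cube([135, 5150, 2360]);
translate([5924, 291, 0]) cube([135, 5150, 2360]);


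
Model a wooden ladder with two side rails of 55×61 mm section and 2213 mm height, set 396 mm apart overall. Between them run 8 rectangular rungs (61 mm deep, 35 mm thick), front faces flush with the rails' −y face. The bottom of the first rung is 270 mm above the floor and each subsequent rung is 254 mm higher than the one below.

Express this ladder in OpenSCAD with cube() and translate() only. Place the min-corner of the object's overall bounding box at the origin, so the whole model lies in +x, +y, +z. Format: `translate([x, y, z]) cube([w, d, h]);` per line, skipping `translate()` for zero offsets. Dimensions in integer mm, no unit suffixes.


cube([55, 61, 2213]);
translate([341, 0, 0]) cube([55, 61, 2213]);
translate([55, 0, 270]) cube([286, 61, 35]);
translate([55, 0, 524]) cube([286, 61, 35]);
translate([55, 0, 778]) cube([286, 61, 35]);
translate([55, 0, 1032]) cube([286, 61, 35]);
translate([55, 0, 1286]) cube([286, 61, 35]);
translate([55, 0, 1540]) cube([286, 61, 35]);
translate([55, 0, 1794]) cube([286, 61, 35]);
translate([55, 0, 2048]) cube([286, 61, 35]);


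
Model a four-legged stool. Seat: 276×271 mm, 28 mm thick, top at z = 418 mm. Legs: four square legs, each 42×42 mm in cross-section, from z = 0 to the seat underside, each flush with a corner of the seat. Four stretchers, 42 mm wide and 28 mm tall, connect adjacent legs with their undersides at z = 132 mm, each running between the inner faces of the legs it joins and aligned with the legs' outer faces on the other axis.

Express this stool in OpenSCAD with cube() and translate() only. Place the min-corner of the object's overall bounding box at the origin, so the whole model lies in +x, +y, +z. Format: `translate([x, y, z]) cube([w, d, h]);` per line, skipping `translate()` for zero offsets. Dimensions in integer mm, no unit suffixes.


translate([0, 0, 390]) cube([276, 271, 28]);
cube([42, 42, 390]);
translate([234, 0, 0]) cube([42, 42, 390]);
translate([0, 229, 0]) cube([42, 42, 390]);
translate([234, 229, 0]) cube([42, 42, 390]);
translate([42, 0, 132]) cube([192, 42, 28]);
translate([42, 229, 132]) cube([192, 42, 28]);
translate([0, 42, 132]) cube([42, 187, 28]);
translate([234, 42, 132]) cube([42, 187, 28]);


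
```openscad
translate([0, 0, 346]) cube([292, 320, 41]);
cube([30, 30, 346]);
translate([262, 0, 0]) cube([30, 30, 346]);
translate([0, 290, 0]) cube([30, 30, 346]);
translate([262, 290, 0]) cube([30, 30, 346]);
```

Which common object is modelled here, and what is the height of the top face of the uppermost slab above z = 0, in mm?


A stool. The seat height is 387 mm.

A 292×320×41 slab at z = 346 on four corner posts — a stool. The seat top is 346 + 41 = 387 mm.


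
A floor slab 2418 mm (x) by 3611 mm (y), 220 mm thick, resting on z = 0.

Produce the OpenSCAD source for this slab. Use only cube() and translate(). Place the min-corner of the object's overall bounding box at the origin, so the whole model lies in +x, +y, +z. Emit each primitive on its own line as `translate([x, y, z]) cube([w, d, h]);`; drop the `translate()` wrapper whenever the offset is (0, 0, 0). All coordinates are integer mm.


cube([2418, 3611, 220]);


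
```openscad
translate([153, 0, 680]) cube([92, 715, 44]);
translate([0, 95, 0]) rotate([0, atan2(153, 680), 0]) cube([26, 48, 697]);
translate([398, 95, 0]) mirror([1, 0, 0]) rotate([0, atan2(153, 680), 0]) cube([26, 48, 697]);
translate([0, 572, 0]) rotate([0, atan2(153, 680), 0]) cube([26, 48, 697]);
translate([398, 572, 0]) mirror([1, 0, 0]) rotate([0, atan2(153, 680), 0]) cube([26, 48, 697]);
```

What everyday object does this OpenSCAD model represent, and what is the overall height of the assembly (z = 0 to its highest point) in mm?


A sawhorse. The overall height is 724 mm.

A beam across two mirrored pairs of raked legs — a sawhorse. The beam's underside is at z = 680 (matching the legs' vertical rise in atan2(153, 680)) and the beam is 44 mm tall, so its top is at 680 + 44 = 724 mm. The raked legs top out at the beam's underside, so that is the highest point.


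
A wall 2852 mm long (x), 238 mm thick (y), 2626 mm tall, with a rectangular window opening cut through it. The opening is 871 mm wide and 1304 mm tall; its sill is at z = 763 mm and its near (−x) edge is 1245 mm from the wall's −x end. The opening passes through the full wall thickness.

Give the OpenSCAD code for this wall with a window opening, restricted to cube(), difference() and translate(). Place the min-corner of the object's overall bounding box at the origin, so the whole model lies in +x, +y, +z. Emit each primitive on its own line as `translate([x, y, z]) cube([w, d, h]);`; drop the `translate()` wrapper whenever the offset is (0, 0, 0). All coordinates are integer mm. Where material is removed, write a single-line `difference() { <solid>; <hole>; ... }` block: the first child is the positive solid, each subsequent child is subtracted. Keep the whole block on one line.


difference() { cube([2852, 238, 2626]); translate([1245, 0, 763]) cube([871, 238, 1304]); }


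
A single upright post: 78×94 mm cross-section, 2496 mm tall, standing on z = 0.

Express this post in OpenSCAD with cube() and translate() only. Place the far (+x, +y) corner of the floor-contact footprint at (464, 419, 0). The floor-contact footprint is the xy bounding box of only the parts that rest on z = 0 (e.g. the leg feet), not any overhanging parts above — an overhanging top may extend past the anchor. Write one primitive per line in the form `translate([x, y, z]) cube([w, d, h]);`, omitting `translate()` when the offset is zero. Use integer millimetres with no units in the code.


translate([386, 325, 0]) cube([78, 94, 2496]);


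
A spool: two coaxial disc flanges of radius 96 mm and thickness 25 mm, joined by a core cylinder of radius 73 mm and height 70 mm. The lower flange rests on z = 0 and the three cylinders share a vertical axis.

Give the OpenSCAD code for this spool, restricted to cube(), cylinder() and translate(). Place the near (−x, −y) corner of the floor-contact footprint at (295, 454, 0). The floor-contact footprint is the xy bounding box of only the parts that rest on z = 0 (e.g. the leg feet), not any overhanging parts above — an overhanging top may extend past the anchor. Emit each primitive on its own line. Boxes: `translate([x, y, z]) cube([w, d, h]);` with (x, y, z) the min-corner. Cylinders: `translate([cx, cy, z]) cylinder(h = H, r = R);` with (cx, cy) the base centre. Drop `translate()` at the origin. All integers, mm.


translate([391, 550, 0]) cylinder(h = 25, r = 96);
translate([391, 550, 25]) cylinder(h = 70, r = 73);
translate([391, 550, 95]) cylinder(h = 25, r = 96);


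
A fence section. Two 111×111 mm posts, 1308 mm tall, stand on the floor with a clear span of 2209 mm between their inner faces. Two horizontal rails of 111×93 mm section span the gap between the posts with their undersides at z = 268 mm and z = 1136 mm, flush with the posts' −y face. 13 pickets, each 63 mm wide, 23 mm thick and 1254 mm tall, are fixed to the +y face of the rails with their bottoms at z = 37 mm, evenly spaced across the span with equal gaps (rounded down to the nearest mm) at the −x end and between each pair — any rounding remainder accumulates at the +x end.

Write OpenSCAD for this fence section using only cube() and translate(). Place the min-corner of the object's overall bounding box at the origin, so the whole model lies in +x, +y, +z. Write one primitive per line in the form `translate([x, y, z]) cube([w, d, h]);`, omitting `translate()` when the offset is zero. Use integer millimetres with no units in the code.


cube([111, 111, 1308]);
translate([2320, 0, 0]) cube([111, 111, 1308]);
translate([111, 0, 268]) cube([2209, 111, 93]);
translate([111, 0, 1136]) cube([2209, 111, 93]);
translate([210, 111, 37]) cube([63, 23, 1254]);
translate([372, 111, 37]) cube([63, 23, 1254]);
translate([534, 111, 37]) cube([63, 23, 1254]);
translate([696, 111, 37]) cube([63, 23, 1254]);
translate([858, 111, 37]) cube([63, 23, 1254]);
translate([1020, 111, 37]) cube([63, 23, 1254]);
translate([1182, 111, 37]) cube([63, 23, 1254]);
translate([1344, 111, 37]) cube([63, 23, 1254]);
translate([1506, 111, 37]) cube([63, 23, 1254]);
translate([1668, 111, 37]) cube([63, 23, 1254]);
translate([1830, 111, 37]) cube([63, 23, 1254]);
translate([1992, 111, 37]) cube([63, 23, 1254]);
translate([2154, 111, 37]) cube([63, 23, 1254]);


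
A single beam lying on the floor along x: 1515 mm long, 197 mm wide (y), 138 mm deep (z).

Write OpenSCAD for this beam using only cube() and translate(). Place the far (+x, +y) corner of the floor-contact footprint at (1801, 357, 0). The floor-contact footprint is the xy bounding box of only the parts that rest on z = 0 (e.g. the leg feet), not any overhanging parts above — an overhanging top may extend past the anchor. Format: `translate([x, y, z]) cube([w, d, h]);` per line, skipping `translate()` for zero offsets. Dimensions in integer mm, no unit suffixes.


translate([286, 160, 0]) cube([1515, 197, 138]);


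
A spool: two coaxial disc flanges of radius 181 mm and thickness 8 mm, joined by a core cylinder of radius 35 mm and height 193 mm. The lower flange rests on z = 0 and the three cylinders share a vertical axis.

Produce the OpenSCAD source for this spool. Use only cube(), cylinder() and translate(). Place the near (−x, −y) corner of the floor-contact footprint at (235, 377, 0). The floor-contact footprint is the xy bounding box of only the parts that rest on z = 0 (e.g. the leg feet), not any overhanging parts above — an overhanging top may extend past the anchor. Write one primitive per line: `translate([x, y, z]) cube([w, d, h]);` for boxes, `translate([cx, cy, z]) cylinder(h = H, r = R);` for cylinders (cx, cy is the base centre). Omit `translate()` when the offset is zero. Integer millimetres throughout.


translate([416, 558, 0]) cylinder(h = 8, r = 181);
translate([416, 558, 8]) cylinder(h = 193, r = 35);
translate([416, 558, 201]) cylinder(h = 8, r = 181);


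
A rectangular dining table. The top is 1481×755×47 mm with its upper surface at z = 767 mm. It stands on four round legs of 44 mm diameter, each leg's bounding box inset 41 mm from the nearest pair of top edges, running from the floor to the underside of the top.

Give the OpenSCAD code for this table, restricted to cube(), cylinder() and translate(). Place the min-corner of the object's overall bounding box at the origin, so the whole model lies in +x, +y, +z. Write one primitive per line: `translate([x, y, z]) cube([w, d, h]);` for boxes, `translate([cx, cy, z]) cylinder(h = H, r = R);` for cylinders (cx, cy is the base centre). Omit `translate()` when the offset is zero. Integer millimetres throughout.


// leg_h = 767 - 47 = 720
translate([0, 0, 720]) cube([1481, 755, 47]);
translate([63, 63, 0]) cylinder(h = 720, r = 22);
translate([1418, 63, 0]) cylinder(h = 720, r = 22);
translate([63, 692, 0]) cylinder(h = 720, r = 22);
translate([1418, 692, 0]) cylinder(h = 720, r = 22);


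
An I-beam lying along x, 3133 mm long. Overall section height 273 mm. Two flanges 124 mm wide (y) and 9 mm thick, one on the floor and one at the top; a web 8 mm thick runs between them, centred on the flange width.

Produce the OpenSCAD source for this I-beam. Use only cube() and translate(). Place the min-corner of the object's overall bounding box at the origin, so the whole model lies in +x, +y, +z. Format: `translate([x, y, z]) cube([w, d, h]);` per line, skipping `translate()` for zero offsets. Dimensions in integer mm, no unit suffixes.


cube([3133, 124, 9]);
translate([0, 58, 9]) cube([3133, 8, 255]);
translate([0, 0, 264]) cube([3133, 124, 9]);


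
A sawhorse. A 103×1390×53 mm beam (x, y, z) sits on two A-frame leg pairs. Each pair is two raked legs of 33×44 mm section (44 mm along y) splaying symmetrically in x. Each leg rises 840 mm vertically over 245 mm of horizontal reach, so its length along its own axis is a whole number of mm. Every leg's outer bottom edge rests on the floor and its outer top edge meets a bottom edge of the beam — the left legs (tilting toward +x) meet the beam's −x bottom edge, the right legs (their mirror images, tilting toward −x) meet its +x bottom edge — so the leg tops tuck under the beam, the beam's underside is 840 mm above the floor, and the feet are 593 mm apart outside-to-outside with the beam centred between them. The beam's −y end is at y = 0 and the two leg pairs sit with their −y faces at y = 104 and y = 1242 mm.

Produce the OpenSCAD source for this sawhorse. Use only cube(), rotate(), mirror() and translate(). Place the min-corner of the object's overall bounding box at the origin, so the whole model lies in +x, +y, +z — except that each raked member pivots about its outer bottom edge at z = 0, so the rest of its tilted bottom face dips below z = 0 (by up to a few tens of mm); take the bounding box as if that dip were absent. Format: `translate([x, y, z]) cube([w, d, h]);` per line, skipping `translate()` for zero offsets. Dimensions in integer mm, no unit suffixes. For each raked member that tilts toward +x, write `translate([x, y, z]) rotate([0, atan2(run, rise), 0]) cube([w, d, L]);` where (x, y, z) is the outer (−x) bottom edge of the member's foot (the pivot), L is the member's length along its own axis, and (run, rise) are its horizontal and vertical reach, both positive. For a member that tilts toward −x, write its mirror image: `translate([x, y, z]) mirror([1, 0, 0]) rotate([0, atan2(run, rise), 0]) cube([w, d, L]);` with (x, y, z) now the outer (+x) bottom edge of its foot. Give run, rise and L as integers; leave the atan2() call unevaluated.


translate([245, 0, 840]) cube([103, 1390, 53]);
translate([0, 104, 0]) rotate([0, atan2(245, 840), 0]) cube([33, 44, 875]);
translate([593, 104, 0]) mirror([1, 0, 0]) rotate([0, atan2(245, 840), 0]) cube([33, 44, 875]);
translate([0, 1242, 0]) rotate([0, atan2(245, 840), 0]) cube([33, 44, 875]);
translate([593, 1242, 0]) mirror([1, 0, 0]) rotate([0, atan2(245, 840), 0]) cube([33, 44, 875]);


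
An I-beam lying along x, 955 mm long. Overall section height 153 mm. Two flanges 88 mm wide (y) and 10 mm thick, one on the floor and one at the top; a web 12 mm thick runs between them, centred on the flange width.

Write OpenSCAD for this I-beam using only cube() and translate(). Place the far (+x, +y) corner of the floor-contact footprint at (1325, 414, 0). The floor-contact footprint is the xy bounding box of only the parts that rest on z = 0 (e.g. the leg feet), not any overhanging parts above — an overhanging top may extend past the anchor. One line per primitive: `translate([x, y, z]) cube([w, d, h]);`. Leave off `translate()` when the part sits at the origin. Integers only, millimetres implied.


translate([370, 326, 0]) cube([955, 88, 10]);
translate([370, 364, 10]) cube([955, 12, 133]);
translate([370, 326, 143]) cube([955, 88, 10]);


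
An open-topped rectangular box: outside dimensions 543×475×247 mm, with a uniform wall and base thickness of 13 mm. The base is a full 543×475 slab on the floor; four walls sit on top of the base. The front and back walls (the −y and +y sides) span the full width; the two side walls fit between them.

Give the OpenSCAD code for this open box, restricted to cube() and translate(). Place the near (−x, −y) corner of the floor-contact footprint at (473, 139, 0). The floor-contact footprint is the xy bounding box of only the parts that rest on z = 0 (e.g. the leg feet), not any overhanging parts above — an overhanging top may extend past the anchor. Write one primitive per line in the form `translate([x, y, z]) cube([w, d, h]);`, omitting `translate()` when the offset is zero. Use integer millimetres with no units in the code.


translate([473, 139, 0]) cube([543, 475, 13]);
translate([473, 139, 13]) cube([543, 13, 234]);
translate([473, 601, 13]) cube([543, 13, 234]);
translate([473, 152, 13]) cube([13, 449, 234]);
translate([1003, 152, 13]) cube([13, 449, 234]);


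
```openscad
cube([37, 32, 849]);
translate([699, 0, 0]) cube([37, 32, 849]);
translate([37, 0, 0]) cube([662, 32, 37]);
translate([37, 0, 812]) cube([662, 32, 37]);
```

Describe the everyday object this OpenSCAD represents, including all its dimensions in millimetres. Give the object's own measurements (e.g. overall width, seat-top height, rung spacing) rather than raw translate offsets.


A rectangular picture frame lying in the x–z plane (depth along y). The opening is 662 mm wide (x) by 775 mm tall (z), surrounded by a border 37 mm wide on all four sides. The frame is 32 mm deep and is made of two full-height vertical stiles with two horizontal rails fitted between them.


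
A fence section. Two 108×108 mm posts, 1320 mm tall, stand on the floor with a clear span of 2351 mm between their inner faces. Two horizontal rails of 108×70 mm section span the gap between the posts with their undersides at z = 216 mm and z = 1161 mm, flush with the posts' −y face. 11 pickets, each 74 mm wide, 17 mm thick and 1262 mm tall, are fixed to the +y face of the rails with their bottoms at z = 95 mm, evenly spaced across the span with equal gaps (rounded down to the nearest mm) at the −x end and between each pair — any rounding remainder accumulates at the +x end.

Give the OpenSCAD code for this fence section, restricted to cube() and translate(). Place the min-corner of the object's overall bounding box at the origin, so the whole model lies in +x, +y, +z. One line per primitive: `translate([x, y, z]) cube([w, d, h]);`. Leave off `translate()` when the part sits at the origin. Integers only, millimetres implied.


cube([108, 108, 1320]);
translate([2459, 0, 0]) cube([108, 108, 1320]);
translate([108, 0, 216]) cube([2351, 108, 70]);
translate([108, 0, 1161]) cube([2351, 108, 70]);
translate([236, 108, 95]) cube([74, 17, 1262]);
translate([438, 108, 95]) cube([74, 17, 1262]);
translate([640, 108, 95]) cube([74, 17, 1262]);
translate([842, 108, 95]) cube([74, 17, 1262]);
translate([1044, 108, 95]) cube([74, 17, 1262]);
translate([1246, 108, 95]) cube([74, 17, 1262]);
translate([1448, 108, 95]) cube([74, 17, 1262]);
translate([1650, 108, 95]) cube([74, 17, 1262]);
translate([1852, 108, 95]) cube([74, 17, 1262]);
translate([2054, 108, 95]) cube([74, 17, 1262]);
translate([2256, 108, 95]) cube([74, 17, 1262]);


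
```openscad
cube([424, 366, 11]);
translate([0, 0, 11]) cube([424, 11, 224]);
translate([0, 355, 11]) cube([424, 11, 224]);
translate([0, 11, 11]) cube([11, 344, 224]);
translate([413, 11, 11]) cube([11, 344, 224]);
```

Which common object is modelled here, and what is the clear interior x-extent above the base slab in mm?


An open box. The internal width is 402 mm.

A 424×366 base slab with four walls standing on it — an open box. The base is 424 mm wide and the walls are 11 mm thick, so the internal width is 424 − 2 × 11 = 402 mm.
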